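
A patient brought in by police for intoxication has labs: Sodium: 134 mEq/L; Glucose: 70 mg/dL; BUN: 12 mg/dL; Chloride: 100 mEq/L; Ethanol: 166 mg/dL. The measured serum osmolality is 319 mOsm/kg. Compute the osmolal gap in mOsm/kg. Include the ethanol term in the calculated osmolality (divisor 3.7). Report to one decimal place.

-2.0 mOsm/kg

Calculated osmolality = 2·Na + glucose/18 + BUN/2.8 + ethanol/3.7
= 2·134 + 70/18 + 12/2.8 + 166/3.7
= 268 + 3.89 + 4.29 + 44.86
= 321.04 mOsm/kg ≈ 321.0 mOsm/kg
Osmolar gap = measured − calculated = 319 − 321.0 = -2.0 mOsm/kg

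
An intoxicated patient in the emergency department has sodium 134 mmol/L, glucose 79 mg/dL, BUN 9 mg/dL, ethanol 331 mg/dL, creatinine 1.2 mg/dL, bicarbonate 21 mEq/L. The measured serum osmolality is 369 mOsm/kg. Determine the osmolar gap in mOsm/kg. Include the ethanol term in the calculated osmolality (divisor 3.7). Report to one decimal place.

Calculated osmolality = 2·Na + glucose/18 + BUN/2.8 + ethanol/3.7
= 2·134 + 79/18 + 9/2.8 + 331/3.7
= 268 + 4.39 + 3.21 + 89.46
= 365.06 mOsm/kg ≈ 365.1 mOsm/kg
Osmolar gap = measured − calculated = 369 − 365.1 = 3.9 mOsm/kg

3.9 mOsm/kg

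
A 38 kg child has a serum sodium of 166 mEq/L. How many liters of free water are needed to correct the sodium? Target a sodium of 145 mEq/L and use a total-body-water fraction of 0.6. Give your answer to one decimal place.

TBW = 0.6 · 38 = 22.8 L
Free water deficit = TBW · (Na/145 − 1)
= 22.8 · (166/145 − 1)
= 22.8 · 0.1448
= 3.3 L

3.3 L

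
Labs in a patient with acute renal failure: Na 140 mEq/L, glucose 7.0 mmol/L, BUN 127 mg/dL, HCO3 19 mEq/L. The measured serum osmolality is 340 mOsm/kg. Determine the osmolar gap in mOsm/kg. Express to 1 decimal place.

Calculated osmolality = 2·Na + glucose + BUN/2.8
= 2·140 + 7 + 127/2.8
= 280 + 7 + 45.36
= 332.36 mOsm/kg ≈ 332.4 mOsm/kg
Osmolar gap = measured − calculated = 340 − 332.4 = 7.6 mOsm/kg

7.6 mOsm/kg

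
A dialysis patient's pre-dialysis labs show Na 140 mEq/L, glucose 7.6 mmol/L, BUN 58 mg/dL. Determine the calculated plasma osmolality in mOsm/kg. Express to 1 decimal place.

Calculated osmolality = 2·Na + glucose + BUN/2.8
= 2·140 + 7.6 + 58/2.8
= 280 + 7.60 + 20.71
= 308.31 mOsm/kg

308.3 mOsm/kg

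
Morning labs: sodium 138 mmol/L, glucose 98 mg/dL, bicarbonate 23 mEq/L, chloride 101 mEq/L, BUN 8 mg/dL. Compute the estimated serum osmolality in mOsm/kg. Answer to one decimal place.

284.3 mOsm/kg

Calculated osmolality = 2·Na + glucose/18 + BUN/2.8
= 2·138 + 98/18 + 8/2.8
= 276 + 5.44 + 2.86
= 284.3 mOsm/kg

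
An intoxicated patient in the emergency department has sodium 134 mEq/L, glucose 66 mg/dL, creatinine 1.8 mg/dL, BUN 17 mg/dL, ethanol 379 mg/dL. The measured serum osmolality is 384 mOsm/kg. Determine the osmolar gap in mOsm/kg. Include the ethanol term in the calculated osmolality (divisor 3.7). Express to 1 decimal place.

Calculated osmolality = 2·Na + glucose/18 + BUN/2.8 + ethanol/3.7
= 2·134 + 66/18 + 17/2.8 + 379/3.7
= 268 + 3.67 + 6.07 + 102.43
= 380.17 mOsm/kg ≈ 380.2 mOsm/kg
Osmolar gap = measured − calculated = 384 − 380.2 = 3.8 mOsm/kg

3.8 mOsm/kg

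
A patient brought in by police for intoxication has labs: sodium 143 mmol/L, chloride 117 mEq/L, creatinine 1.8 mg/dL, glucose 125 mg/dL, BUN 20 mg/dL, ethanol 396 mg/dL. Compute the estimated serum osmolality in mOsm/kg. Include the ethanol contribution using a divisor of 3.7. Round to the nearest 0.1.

Calculated osmolality = 2·Na + glucose/18 + BUN/2.8 + ethanol/3.7
= 2·143 + 125/18 + 20/2.8 + 396/3.7
= 286 + 6.94 + 7.14 + 107.03
= 407.11 mOsm/kg

407.1 mOsm/kg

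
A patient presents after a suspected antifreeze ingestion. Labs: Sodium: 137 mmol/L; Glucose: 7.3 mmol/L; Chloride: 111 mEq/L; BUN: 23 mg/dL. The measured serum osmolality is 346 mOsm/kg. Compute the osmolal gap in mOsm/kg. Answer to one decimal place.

56.5 mOsm/kg

Calculated osmolality = 2·Na + glucose + BUN/2.8
= 2·137 + 7.3 + 23/2.8
= 274 + 7.30 + 8.21
= 289.51 mOsm/kg ≈ 289.5 mOsm/kg
Osmolar gap = measured − calculated = 346 − 289.5 = 56.5 mOsm/kg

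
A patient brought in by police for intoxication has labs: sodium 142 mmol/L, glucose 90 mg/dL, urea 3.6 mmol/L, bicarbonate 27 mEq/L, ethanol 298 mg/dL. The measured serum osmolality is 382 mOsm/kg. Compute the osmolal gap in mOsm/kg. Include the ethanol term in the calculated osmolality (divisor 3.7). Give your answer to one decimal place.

8.9 mOsm/kg

Calculated osmolality = 2·Na + glucose/18 + urea + ethanol/3.7
= 2·142 + 90/18 + 3.6 + 298/3.7
= 284 + 5 + 3.60 + 80.54
= 373.14 mOsm/kg ≈ 373.1 mOsm/kg
Osmolar gap = measured − calculated = 382 − 373.1 = 8.9 mOsm/kg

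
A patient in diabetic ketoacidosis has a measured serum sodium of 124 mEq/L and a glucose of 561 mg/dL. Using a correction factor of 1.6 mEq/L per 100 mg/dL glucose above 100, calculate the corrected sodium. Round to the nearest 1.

Corrected Na = measured Na + 1.6 · (glucose − 100)/100
= 124 + 1.6 · (561 − 100)/100
= 124 + 7.4
= 131.4 mEq/L

131 mEq/L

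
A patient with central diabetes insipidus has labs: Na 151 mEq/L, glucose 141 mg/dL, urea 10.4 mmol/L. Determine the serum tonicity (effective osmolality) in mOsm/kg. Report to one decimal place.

309.8 mOsm/kg

Effective osmolality excludes urea (freely permeant across cell membranes):
2·Na + glucose/18
= 2·151 + 141/18
= 302 + 7.83
= 309.83 mOsm/kg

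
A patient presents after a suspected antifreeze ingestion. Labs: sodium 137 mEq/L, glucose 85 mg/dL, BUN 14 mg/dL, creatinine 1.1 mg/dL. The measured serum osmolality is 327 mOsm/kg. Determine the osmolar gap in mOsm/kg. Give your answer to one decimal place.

43.3 mOsm/kg

Calculated osmolality = 2·Na + glucose/18 + BUN/2.8
= 2·137 + 85/18 + 14/2.8
= 274 + 4.72 + 5
= 283.72 mOsm/kg ≈ 283.7 mOsm/kg
Osmolar gap = measured − calculated = 327 − 283.7 = 43.3 mOsm/kg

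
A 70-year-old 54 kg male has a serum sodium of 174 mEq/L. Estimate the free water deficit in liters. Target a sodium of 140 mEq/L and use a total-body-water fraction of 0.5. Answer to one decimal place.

6.6 L

TBW = 0.5 · 54 = 27 L
Free water deficit = TBW · (Na/140 − 1)
= 27 · (174/140 − 1)
= 27 · 0.2429
= 6.56 L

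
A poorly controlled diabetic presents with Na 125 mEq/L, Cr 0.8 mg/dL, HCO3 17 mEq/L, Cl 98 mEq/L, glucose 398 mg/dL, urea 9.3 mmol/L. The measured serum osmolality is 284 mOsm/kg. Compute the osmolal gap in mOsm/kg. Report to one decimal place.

Calculated osmolality = 2·Na + glucose/18 + urea
= 2·125 + 398/18 + 9.3
= 250 + 22.11 + 9.30
= 281.41 mOsm/kg ≈ 281.4 mOsm/kg
Osmolar gap = measured − calculated = 284 − 281.4 = 2.6 mOsm/kg

2.6 mOsm/kg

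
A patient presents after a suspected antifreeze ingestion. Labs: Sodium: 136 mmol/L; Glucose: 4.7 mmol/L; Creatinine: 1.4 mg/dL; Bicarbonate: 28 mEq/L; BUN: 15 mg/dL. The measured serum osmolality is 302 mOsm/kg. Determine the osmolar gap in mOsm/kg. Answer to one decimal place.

19.9 mOsm/kg

Calculated osmolality = 2·Na + glucose + BUN/2.8
= 2·136 + 4.7 + 15/2.8
= 272 + 4.70 + 5.36
= 282.06 mOsm/kg ≈ 282.1 mOsm/kg
Osmolar gap = measured − calculated = 302 − 282.1 = 19.9 mOsm/kg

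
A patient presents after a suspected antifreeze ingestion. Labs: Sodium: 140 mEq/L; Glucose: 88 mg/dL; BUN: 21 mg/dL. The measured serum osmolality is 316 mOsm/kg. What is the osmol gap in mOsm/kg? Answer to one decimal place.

23.6 mOsm/kg

Calculated osmolality = 2·Na + glucose/18 + BUN/2.8
= 2·140 + 88/18 + 21/2.8
= 280 + 4.89 + 7.50
= 292.39 mOsm/kg ≈ 292.4 mOsm/kg
Osmolar gap = measured − calculated = 316 − 292.4 = 23.6 mOsm/kg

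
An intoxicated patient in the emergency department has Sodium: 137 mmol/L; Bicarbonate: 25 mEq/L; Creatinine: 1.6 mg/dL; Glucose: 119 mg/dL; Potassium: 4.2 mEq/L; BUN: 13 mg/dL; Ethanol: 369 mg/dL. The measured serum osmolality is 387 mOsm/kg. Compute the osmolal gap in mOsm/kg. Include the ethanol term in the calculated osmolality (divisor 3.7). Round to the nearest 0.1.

Calculated osmolality = 2·Na + glucose/18 + BUN/2.8 + ethanol/3.7
= 2·137 + 119/18 + 13/2.8 + 369/3.7
= 274 + 6.61 + 4.64 + 99.73
= 384.98 mOsm/kg ≈ 385.0 mOsm/kg
Osmolar gap = measured − calculated = 387 − 385.0 = 2.0 mOsm/kg

2.0 mOsm/kg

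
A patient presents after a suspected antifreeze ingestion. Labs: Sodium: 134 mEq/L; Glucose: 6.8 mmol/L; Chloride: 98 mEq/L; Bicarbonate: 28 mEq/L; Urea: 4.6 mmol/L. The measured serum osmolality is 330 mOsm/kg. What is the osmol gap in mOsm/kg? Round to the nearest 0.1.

50.6 mOsm/kg

Calculated osmolality = 2·Na + glucose + urea
= 2·134 + 6.8 + 4.6
= 268 + 6.80 + 4.60
= 279.4 mOsm/kg ≈ 279.4 mOsm/kg
Osmolar gap = measured − calculated = 330 − 279.4 = 50.6 mOsm/kg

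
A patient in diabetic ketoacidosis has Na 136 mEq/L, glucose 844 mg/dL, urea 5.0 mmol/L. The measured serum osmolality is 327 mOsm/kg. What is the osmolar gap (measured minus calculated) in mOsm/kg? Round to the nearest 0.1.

Calculated osmolality = 2·Na + glucose/18 + urea
= 2·136 + 844/18 + 5
= 272 + 46.89 + 5
= 323.89 mOsm/kg ≈ 323.9 mOsm/kg
Osmolar gap = measured − calculated = 327 − 323.9 = 3.1 mOsm/kg

3.1 mOsm/kg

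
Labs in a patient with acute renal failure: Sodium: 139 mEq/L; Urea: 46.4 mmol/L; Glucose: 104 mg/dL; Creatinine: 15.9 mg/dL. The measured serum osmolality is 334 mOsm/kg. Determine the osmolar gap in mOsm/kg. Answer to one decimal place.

3.8 mOsm/kg

Calculated osmolality = 2·Na + glucose/18 + urea
= 2·139 + 104/18 + 46.4
= 278 + 5.78 + 46.40
= 330.18 mOsm/kg ≈ 330.2 mOsm/kg
Osmolar gap = measured − calculated = 334 − 330.2 = 3.8 mOsm/kg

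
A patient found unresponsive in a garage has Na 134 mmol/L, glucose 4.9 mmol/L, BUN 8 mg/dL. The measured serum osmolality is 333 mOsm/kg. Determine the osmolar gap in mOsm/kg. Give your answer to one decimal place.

57.2 mOsm/kg

Calculated osmolality = 2·Na + glucose + BUN/2.8
= 2·134 + 4.9 + 8/2.8
= 268 + 4.90 + 2.86
= 275.76 mOsm/kg ≈ 275.8 mOsm/kg
Osmolar gap = measured − calculated = 333 − 275.8 = 57.2 mOsm/kg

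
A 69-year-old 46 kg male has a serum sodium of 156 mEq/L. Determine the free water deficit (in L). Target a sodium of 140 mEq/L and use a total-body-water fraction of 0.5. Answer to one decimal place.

TBW = 0.5 · 46 = 23 L
Free water deficit = TBW · (Na/140 − 1)
= 23 · (156/140 − 1)
= 23 · 0.1143
= 2.63 L

2.6 L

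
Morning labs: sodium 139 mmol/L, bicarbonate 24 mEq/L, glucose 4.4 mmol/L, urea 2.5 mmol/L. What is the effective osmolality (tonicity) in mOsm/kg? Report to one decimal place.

Effective osmolality excludes urea (freely permeant across cell membranes):
2·Na + glucose
= 2·139 + 4.4
= 278 + 4.4
= 282.4 mOsm/kg

282.4 mOsm/kg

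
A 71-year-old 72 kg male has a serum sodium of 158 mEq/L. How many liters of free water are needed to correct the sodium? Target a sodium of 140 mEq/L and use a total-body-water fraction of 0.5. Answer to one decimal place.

4.6 L

TBW = 0.5 · 72 = 36 L
Free water deficit = TBW · (Na/140 − 1)
= 36 · (158/140 − 1)
= 36 · 0.1286
= 4.63 L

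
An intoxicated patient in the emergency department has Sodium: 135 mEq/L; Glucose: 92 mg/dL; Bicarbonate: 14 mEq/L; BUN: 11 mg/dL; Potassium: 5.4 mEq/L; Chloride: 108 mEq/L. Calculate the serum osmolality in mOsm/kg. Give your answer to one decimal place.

Calculated osmolality = 2·Na + glucose/18 + BUN/2.8
= 2·135 + 92/18 + 11/2.8
= 270 + 5.11 + 3.93
= 279.04 mOsm/kg

279.0 mOsm/kg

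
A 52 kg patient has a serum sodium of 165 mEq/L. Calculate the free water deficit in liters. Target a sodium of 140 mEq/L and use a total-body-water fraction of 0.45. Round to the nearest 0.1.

TBW = 0.45 · 52 = 23.4 L
Free water deficit = TBW · (Na/140 − 1)
= 23.4 · (165/140 − 1)
= 23.4 · 0.1786
= 4.18 L

4.2 L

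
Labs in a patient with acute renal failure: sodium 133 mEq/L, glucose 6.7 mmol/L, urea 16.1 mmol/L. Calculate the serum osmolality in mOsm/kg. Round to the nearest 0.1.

Calculated osmolality = 2·Na + glucose + urea
= 2·133 + 6.7 + 16.1
= 266 + 6.70 + 16.10
= 288.8 mOsm/kg

288.8 mOsm/kg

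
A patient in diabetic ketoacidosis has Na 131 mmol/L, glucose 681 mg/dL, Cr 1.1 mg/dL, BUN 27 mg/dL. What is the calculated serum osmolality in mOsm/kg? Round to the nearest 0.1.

Calculated osmolality = 2·Na + glucose/18 + BUN/2.8
= 2·131 + 681/18 + 27/2.8
= 262 + 37.83 + 9.64
= 309.47 mOsm/kg

309.5 mOsm/kg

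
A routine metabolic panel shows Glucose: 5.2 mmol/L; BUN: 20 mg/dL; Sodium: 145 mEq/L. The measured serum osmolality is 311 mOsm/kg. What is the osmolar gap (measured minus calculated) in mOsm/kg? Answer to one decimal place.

8.7 mOsm/kg

Calculated osmolality = 2·Na + glucose + BUN/2.8
= 2·145 + 5.2 + 20/2.8
= 290 + 5.20 + 7.14
= 302.34 mOsm/kg ≈ 302.3 mOsm/kg
Osmolar gap = measured − calculated = 311 − 302.3 = 8.7 mOsm/kg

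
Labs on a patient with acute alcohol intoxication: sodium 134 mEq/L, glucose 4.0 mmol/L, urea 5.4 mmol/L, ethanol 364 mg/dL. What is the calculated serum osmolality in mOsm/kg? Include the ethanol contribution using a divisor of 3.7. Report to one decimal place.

375.8 mOsm/kg

Calculated osmolality = 2·Na + glucose + urea + ethanol/3.7
= 2·134 + 4 + 5.4 + 364/3.7
= 268 + 4 + 5.40 + 98.38
= 375.78 mOsm/kg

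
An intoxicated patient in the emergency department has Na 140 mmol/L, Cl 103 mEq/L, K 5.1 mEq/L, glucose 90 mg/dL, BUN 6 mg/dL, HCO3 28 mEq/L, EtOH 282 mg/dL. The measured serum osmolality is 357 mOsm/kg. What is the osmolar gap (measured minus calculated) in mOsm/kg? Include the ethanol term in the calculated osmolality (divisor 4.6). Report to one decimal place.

Calculated osmolality = 2·Na + glucose/18 + BUN/2.8 + ethanol/4.6
= 2·140 + 90/18 + 6/2.8 + 282/4.6
= 280 + 5 + 2.14 + 61.30
= 348.44 mOsm/kg ≈ 348.4 mOsm/kg
Osmolar gap = measured − calculated = 357 − 348.4 = 8.6 mOsm/kg

8.6 mOsm/kg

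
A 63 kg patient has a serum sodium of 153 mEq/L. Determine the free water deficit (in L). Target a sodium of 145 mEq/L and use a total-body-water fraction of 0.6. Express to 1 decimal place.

2.1 L

TBW = 0.6 · 63 = 37.8 L
Free water deficit = TBW · (Na/145 − 1)
= 37.8 · (153/145 − 1)
= 37.8 · 0.0552
= 2.09 L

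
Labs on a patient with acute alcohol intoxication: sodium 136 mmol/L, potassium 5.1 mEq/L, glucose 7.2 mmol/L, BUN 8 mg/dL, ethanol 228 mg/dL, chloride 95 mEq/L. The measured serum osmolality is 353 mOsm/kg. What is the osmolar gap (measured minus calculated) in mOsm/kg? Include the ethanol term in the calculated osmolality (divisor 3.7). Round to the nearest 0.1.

Calculated osmolality = 2·Na + glucose + BUN/2.8 + ethanol/3.7
= 2·136 + 7.2 + 8/2.8 + 228/3.7
= 272 + 7.20 + 2.86 + 61.62
= 343.68 mOsm/kg ≈ 343.7 mOsm/kg
Osmolar gap = measured − calculated = 353 − 343.7 = 9.3 mOsm/kg

9.3 mOsm/kg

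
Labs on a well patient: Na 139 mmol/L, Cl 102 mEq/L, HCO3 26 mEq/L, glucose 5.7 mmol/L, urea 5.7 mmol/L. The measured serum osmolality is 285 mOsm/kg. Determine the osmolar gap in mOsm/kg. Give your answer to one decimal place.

Calculated osmolality = 2·Na + glucose + urea
= 2·139 + 5.7 + 5.7
= 278 + 5.70 + 5.70
= 289.4 mOsm/kg ≈ 289.4 mOsm/kg
Osmolar gap = measured − calculated = 285 − 289.4 = -4.4 mOsm/kg

-4.4 mOsm/kg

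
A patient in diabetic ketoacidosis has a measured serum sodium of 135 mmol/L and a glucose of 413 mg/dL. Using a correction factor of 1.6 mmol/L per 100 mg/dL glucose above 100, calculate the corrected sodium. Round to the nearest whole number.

Corrected Na = measured Na + 1.6 · (glucose − 100)/100
= 135 + 1.6 · (413 − 100)/100
= 135 + 5
= 140 mmol/L

140 mmol/L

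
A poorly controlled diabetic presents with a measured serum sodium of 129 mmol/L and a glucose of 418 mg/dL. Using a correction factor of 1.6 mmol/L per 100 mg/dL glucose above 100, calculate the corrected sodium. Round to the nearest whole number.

134 mmol/L

Corrected Na = measured Na + 1.6 · (glucose − 100)/100
= 129 + 1.6 · (418 − 100)/100
= 129 + 5.1
= 134.1 mmol/L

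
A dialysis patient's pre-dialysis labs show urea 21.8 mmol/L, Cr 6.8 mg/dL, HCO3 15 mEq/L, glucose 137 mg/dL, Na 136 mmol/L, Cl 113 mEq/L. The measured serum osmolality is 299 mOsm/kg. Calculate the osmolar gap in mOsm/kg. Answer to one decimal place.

Calculated osmolality = 2·Na + glucose/18 + urea
= 2·136 + 137/18 + 21.8
= 272 + 7.61 + 21.80
= 301.41 mOsm/kg ≈ 301.4 mOsm/kg
Osmolar gap = measured − calculated = 299 − 301.4 = -2.4 mOsm/kg

-2.4 mOsm/kg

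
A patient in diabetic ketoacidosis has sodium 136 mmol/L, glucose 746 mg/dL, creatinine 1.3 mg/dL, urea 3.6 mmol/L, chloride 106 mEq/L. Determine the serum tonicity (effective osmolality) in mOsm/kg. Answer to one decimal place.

313.4 mOsm/kg

Effective osmolality excludes urea (freely permeant across cell membranes):
2·Na + glucose/18
= 2·136 + 746/18
= 272 + 41.44
= 313.44 mOsm/kg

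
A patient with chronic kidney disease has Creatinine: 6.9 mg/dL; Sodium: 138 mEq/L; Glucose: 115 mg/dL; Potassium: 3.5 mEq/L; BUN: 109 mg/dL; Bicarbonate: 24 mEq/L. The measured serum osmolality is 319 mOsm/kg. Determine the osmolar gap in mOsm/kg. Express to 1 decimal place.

-2.3 mOsm/kg

Calculated osmolality = 2·Na + glucose/18 + BUN/2.8
= 2·138 + 115/18 + 109/2.8
= 276 + 6.39 + 38.93
= 321.32 mOsm/kg ≈ 321.3 mOsm/kg
Osmolar gap = measured − calculated = 319 − 321.3 = -2.3 mOsm/kg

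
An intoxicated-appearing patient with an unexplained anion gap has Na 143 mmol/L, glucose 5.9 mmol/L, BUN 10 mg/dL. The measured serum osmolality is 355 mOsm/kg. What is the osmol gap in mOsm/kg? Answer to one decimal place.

59.5 mOsm/kg

Calculated osmolality = 2·Na + glucose + BUN/2.8
= 2·143 + 5.9 + 10/2.8
= 286 + 5.90 + 3.57
= 295.47 mOsm/kg ≈ 295.5 mOsm/kg
Osmolar gap = measured − calculated = 355 − 295.5 = 59.5 mOsm/kg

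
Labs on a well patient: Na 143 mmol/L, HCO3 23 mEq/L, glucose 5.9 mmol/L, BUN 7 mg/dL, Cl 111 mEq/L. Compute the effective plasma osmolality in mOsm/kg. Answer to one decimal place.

Effective osmolality excludes urea (freely permeant across cell membranes):
2·Na + glucose
= 2·143 + 5.9
= 286 + 5.9
= 291.9 mOsm/kg

291.9 mOsm/kg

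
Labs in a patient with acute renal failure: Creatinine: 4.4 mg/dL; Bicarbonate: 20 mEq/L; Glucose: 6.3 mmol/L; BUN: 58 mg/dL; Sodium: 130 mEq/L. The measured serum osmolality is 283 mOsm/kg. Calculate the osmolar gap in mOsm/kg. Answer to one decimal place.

-4.0 mOsm/kg

Calculated osmolality = 2·Na + glucose + BUN/2.8
= 2·130 + 6.3 + 58/2.8
= 260 + 6.30 + 20.71
= 287.01 mOsm/kg ≈ 287.0 mOsm/kg
Osmolar gap = measured − calculated = 283 − 287.0 = -4.0 mOsm/kg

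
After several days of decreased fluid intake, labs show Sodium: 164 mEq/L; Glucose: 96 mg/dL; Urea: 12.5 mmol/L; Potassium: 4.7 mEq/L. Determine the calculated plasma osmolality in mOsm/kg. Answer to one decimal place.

345.8 mOsm/kg

Calculated osmolality = 2·Na + glucose/18 + urea
= 2·164 + 96/18 + 12.5
= 328 + 5.33 + 12.50
= 345.83 mOsm/kg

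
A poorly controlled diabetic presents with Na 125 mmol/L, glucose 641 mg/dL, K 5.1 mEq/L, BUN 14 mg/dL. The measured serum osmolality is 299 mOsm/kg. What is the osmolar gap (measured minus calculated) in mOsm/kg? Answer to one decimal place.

8.4 mOsm/kg

Calculated osmolality = 2·Na + glucose/18 + BUN/2.8
= 2·125 + 641/18 + 14/2.8
= 250 + 35.61 + 5
= 290.61 mOsm/kg ≈ 290.6 mOsm/kg
Osmolar gap = measured − calculated = 299 − 290.6 = 8.4 mOsm/kg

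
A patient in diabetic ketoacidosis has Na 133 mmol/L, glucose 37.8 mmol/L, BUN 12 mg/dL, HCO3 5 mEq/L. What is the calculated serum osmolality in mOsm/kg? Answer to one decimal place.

308.1 mOsm/kg

Calculated osmolality = 2·Na + glucose + BUN/2.8
= 2·133 + 37.8 + 12/2.8
= 266 + 37.80 + 4.29
= 308.09 mOsm/kg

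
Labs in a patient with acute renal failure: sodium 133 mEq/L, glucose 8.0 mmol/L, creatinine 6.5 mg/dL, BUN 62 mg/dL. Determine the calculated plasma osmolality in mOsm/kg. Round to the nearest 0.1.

Calculated osmolality = 2·Na + glucose + BUN/2.8
= 2·133 + 8 + 62/2.8
= 266 + 8 + 22.14
= 296.14 mOsm/kg

296.1 mOsm/kg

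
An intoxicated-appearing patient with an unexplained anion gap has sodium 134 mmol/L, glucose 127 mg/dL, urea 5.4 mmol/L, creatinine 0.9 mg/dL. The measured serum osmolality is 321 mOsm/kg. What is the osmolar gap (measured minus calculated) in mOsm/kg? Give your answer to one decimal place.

40.5 mOsm/kg

Calculated osmolality = 2·Na + glucose/18 + urea
= 2·134 + 127/18 + 5.4
= 268 + 7.06 + 5.40
= 280.46 mOsm/kg ≈ 280.5 mOsm/kg
Osmolar gap = measured − calculated = 321 − 280.5 = 40.5 mOsm/kg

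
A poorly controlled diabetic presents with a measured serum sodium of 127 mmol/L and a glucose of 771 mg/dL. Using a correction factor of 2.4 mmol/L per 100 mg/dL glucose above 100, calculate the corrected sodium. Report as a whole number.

Corrected Na = measured Na + 2.4 · (glucose − 100)/100
= 127 + 2.4 · (771 − 100)/100
= 127 + 16.1
= 143.1 mmol/L

143 mmol/L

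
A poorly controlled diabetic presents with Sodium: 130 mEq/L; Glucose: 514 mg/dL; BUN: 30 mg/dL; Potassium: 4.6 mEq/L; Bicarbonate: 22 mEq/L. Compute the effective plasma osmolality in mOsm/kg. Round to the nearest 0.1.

288.6 mOsm/kg

Effective osmolality excludes urea (freely permeant across cell membranes):
2·Na + glucose/18
= 2·130 + 514/18
= 260 + 28.56
= 288.56 mOsm/kg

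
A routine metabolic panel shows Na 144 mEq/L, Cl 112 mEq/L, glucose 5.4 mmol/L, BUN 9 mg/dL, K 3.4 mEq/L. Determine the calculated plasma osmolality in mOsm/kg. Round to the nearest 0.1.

Calculated osmolality = 2·Na + glucose + BUN/2.8
= 2·144 + 5.4 + 9/2.8
= 288 + 5.40 + 3.21
= 296.61 mOsm/kg

296.6 mOsm/kg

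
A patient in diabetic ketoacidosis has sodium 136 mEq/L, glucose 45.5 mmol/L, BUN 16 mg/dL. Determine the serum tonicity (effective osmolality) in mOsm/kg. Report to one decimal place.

Effective osmolality excludes urea (freely permeant across cell membranes):
2·Na + glucose
= 2·136 + 45.5
= 272 + 45.5
= 317.5 mOsm/kg

317.5 mOsm/kg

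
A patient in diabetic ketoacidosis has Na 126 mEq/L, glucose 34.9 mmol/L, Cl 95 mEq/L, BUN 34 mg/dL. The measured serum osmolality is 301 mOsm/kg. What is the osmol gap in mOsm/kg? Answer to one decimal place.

Calculated osmolality = 2·Na + glucose + BUN/2.8
= 2·126 + 34.9 + 34/2.8
= 252 + 34.90 + 12.14
= 299.04 mOsm/kg ≈ 299.0 mOsm/kg
Osmolar gap = measured − calculated = 301 − 299.0 = 2.0 mOsm/kg

2.0 mOsm/kg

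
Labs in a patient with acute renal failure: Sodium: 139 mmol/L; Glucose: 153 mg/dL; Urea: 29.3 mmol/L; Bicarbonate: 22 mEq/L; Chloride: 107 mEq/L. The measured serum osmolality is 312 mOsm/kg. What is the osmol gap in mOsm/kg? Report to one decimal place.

-3.8 mOsm/kg

Calculated osmolality = 2·Na + glucose/18 + urea
= 2·139 + 153/18 + 29.3
= 278 + 8.50 + 29.30
= 315.8 mOsm/kg ≈ 315.8 mOsm/kg
Osmolar gap = measured − calculated = 312 − 315.8 = -3.8 mOsm/kg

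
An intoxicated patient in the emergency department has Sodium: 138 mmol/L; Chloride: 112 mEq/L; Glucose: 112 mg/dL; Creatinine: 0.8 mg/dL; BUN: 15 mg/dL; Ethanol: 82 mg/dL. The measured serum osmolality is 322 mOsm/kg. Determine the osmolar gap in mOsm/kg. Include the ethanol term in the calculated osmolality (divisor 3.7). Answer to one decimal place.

Calculated osmolality = 2·Na + glucose/18 + BUN/2.8 + ethanol/3.7
= 2·138 + 112/18 + 15/2.8 + 82/3.7
= 276 + 6.22 + 5.36 + 22.16
= 309.74 mOsm/kg ≈ 309.7 mOsm/kg
Osmolar gap = measured − calculated = 322 − 309.7 = 12.3 mOsm/kg

12.3 mOsm/kg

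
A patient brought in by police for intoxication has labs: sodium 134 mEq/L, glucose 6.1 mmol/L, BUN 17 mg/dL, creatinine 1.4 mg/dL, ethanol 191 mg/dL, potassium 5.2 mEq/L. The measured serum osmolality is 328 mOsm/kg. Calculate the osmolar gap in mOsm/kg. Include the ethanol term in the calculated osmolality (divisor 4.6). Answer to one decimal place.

6.3 mOsm/kg

Calculated osmolality = 2·Na + glucose + BUN/2.8 + ethanol/4.6
= 2·134 + 6.1 + 17/2.8 + 191/4.6
= 268 + 6.10 + 6.07 + 41.52
= 321.69 mOsm/kg ≈ 321.7 mOsm/kg
Osmolar gap = measured − calculated = 328 − 321.7 = 6.3 mOsm/kg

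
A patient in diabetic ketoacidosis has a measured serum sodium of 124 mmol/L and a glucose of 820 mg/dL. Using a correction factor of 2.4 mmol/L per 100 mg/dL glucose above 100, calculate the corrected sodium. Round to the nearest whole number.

141 mmol/L

Corrected Na = measured Na + 2.4 · (glucose − 100)/100
= 124 + 2.4 · (820 − 100)/100
= 124 + 17.3
= 141.3 mmol/L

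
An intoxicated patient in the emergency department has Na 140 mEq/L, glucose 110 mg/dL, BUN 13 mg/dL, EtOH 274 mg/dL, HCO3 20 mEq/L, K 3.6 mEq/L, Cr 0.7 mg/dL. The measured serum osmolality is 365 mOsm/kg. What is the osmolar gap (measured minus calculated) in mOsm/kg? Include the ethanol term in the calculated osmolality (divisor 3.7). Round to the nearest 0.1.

0.2 mOsm/kg

Calculated osmolality = 2·Na + glucose/18 + BUN/2.8 + ethanol/3.7
= 2·140 + 110/18 + 13/2.8 + 274/3.7
= 280 + 6.11 + 4.64 + 74.05
= 364.8 mOsm/kg ≈ 364.8 mOsm/kg
Osmolar gap = measured − calculated = 365 − 364.8 = 0.2 mOsm/kg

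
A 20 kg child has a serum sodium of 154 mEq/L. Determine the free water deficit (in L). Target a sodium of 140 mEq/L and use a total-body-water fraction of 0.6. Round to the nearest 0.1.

TBW = 0.6 · 20 = 12 L
Free water deficit = TBW · (Na/140 − 1)
= 12 · (154/140 − 1)
= 12 · 0.1
= 1.2 L

1.2 L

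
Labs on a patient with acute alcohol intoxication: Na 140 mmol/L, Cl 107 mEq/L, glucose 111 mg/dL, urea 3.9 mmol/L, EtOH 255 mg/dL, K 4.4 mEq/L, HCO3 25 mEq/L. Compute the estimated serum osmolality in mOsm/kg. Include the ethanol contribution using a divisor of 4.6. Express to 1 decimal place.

Calculated osmolality = 2·Na + glucose/18 + urea + ethanol/4.6
= 2·140 + 111/18 + 3.9 + 255/4.6
= 280 + 6.17 + 3.90 + 55.43
= 345.5 mOsm/kg

345.5 mOsm/kg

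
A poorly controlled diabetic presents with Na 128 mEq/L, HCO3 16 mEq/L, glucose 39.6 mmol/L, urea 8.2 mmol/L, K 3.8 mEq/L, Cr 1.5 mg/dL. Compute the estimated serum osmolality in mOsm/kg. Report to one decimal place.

303.8 mOsm/kg

Calculated osmolality = 2·Na + glucose + urea
= 2·128 + 39.6 + 8.2
= 256 + 39.60 + 8.20
= 303.8 mOsm/kg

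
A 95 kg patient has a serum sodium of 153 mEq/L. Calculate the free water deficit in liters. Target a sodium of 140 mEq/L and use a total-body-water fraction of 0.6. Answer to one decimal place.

5.3 L

TBW = 0.6 · 95 = 57 L
Free water deficit = TBW · (Na/140 − 1)
= 57 · (153/140 − 1)
= 57 · 0.0929
= 5.3 L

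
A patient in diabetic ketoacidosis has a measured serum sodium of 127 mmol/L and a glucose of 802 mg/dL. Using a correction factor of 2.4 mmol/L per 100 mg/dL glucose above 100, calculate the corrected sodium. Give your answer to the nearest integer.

Corrected Na = measured Na + 2.4 · (glucose − 100)/100
= 127 + 2.4 · (802 − 100)/100
= 127 + 16.8
= 143.8 mmol/L

144 mmol/L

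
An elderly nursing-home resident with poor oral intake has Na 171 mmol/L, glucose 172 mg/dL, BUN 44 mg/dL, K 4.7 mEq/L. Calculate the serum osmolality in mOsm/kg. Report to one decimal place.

367.3 mOsm/kg

Calculated osmolality = 2·Na + glucose/18 + BUN/2.8
= 2·171 + 172/18 + 44/2.8
= 342 + 9.56 + 15.71
= 367.27 mOsm/kg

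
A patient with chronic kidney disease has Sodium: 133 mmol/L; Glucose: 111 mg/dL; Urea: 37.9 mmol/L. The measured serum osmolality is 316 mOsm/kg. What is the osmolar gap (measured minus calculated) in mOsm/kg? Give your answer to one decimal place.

Calculated osmolality = 2·Na + glucose/18 + urea
= 2·133 + 111/18 + 37.9
= 266 + 6.17 + 37.90
= 310.07 mOsm/kg ≈ 310.1 mOsm/kg
Osmolar gap = measured − calculated = 316 − 310.1 = 5.9 mOsm/kg

5.9 mOsm/kg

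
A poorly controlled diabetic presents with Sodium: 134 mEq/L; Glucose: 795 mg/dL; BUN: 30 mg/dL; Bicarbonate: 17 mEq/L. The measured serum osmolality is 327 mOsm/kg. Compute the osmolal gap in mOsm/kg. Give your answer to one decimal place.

Calculated osmolality = 2·Na + glucose/18 + BUN/2.8
= 2·134 + 795/18 + 30/2.8
= 268 + 44.17 + 10.71
= 322.88 mOsm/kg ≈ 322.9 mOsm/kg
Osmolar gap = measured − calculated = 327 − 322.9 = 4.1 mOsm/kg

4.1 mOsm/kg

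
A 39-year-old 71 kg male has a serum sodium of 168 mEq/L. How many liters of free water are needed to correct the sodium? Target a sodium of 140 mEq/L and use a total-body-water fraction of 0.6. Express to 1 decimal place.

8.5 L

TBW = 0.6 · 71 = 42.6 L
Free water deficit = TBW · (Na/140 − 1)
= 42.6 · (168/140 − 1)
= 42.6 · 0.2
= 8.52 L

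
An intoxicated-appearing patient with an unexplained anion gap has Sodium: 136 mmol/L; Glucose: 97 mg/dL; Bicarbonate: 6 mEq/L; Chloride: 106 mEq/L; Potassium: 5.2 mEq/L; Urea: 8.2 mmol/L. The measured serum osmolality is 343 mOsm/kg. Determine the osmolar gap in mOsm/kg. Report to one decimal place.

Calculated osmolality = 2·Na + glucose/18 + urea
= 2·136 + 97/18 + 8.2
= 272 + 5.39 + 8.20
= 285.59 mOsm/kg ≈ 285.6 mOsm/kg
Osmolar gap = measured − calculated = 343 − 285.6 = 57.4 mOsm/kg

57.4 mOsm/kg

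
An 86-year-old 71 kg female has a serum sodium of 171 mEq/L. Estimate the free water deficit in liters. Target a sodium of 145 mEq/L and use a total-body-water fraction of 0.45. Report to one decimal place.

TBW = 0.45 · 71 = 31.95 L
Free water deficit = TBW · (Na/145 − 1)
= 31.95 · (171/145 − 1)
= 31.95 · 0.1793
= 5.73 L

5.7 L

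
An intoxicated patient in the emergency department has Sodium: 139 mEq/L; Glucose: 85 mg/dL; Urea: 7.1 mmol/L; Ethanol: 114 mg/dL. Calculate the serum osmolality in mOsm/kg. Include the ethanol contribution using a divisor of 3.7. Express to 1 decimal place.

Calculated osmolality = 2·Na + glucose/18 + urea + ethanol/3.7
= 2·139 + 85/18 + 7.1 + 114/3.7
= 278 + 4.72 + 7.10 + 30.81
= 320.63 mOsm/kg

320.6 mOsm/kg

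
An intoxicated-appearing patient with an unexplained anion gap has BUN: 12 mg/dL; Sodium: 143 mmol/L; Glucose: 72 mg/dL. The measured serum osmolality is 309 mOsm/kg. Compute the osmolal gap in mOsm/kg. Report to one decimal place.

Calculated osmolality = 2·Na + glucose/18 + BUN/2.8
= 2·143 + 72/18 + 12/2.8
= 286 + 4 + 4.29
= 294.29 mOsm/kg ≈ 294.3 mOsm/kg
Osmolar gap = measured − calculated = 309 − 294.3 = 14.7 mOsm/kg

14.7 mOsm/kg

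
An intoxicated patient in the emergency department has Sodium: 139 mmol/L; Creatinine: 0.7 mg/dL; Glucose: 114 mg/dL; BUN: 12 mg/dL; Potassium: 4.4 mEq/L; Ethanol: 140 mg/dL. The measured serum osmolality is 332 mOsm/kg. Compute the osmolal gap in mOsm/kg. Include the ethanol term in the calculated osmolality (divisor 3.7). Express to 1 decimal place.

Calculated osmolality = 2·Na + glucose/18 + BUN/2.8 + ethanol/3.7
= 2·139 + 114/18 + 12/2.8 + 140/3.7
= 278 + 6.33 + 4.29 + 37.84
= 326.46 mOsm/kg ≈ 326.5 mOsm/kg
Osmolar gap = measured − calculated = 332 − 326.5 = 5.5 mOsm/kg

5.5 mOsm/kg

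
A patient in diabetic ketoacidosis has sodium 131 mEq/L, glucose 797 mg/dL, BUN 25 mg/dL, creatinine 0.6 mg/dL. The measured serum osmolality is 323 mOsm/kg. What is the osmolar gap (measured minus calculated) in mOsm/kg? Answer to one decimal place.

Calculated osmolality = 2·Na + glucose/18 + BUN/2.8
= 2·131 + 797/18 + 25/2.8
= 262 + 44.28 + 8.93
= 315.21 mOsm/kg ≈ 315.2 mOsm/kg
Osmolar gap = measured − calculated = 323 − 315.2 = 7.8 mOsm/kg

7.8 mOsm/kg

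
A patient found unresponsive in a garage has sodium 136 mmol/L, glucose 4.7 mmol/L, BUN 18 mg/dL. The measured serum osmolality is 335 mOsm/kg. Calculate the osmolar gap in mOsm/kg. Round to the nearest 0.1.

Calculated osmolality = 2·Na + glucose + BUN/2.8
= 2·136 + 4.7 + 18/2.8
= 272 + 4.70 + 6.43
= 283.13 mOsm/kg ≈ 283.1 mOsm/kg
Osmolar gap = measured − calculated = 335 − 283.1 = 51.9 mOsm/kg

51.9 mOsm/kg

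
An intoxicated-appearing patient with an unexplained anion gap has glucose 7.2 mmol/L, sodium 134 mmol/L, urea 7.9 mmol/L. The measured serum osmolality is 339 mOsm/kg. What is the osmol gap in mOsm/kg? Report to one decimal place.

Calculated osmolality = 2·Na + glucose + urea
= 2·134 + 7.2 + 7.9
= 268 + 7.20 + 7.90
= 283.1 mOsm/kg ≈ 283.1 mOsm/kg
Osmolar gap = measured − calculated = 339 − 283.1 = 55.9 mOsm/kg

55.9 mOsm/kg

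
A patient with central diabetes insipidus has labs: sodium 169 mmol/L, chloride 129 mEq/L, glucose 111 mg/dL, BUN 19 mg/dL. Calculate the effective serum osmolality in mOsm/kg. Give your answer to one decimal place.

344.2 mOsm/kg

Effective osmolality excludes urea (freely permeant across cell membranes):
2·Na + glucose/18
= 2·169 + 111/18
= 338 + 6.17
= 344.17 mOsm/kg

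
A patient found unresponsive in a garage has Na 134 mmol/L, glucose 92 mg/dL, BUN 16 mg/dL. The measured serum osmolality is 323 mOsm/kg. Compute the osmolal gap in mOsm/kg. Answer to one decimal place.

Calculated osmolality = 2·Na + glucose/18 + BUN/2.8
= 2·134 + 92/18 + 16/2.8
= 268 + 5.11 + 5.71
= 278.82 mOsm/kg ≈ 278.8 mOsm/kg
Osmolar gap = measured − calculated = 323 − 278.8 = 44.2 mOsm/kg

44.2 mOsm/kg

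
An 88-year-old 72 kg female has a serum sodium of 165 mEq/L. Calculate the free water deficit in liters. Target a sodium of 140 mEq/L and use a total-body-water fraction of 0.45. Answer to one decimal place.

5.8 L

TBW = 0.45 · 72 = 32.4 L
Free water deficit = TBW · (Na/140 − 1)
= 32.4 · (165/140 − 1)
= 32.4 · 0.1786
= 5.79 L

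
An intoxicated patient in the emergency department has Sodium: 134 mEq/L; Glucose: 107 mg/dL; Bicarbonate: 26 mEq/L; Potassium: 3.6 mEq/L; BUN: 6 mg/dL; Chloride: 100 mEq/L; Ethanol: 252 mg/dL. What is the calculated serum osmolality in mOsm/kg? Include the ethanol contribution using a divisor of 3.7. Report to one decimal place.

344.2 mOsm/kg

Calculated osmolality = 2·Na + glucose/18 + BUN/2.8 + ethanol/3.7
= 2·134 + 107/18 + 6/2.8 + 252/3.7
= 268 + 5.94 + 2.14 + 68.11
= 344.19 mOsm/kg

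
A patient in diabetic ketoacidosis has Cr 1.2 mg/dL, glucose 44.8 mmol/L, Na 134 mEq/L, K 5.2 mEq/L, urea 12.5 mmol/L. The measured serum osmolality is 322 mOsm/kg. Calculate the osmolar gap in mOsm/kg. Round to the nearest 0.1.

-3.3 mOsm/kg

Calculated osmolality = 2·Na + glucose + urea
= 2·134 + 44.8 + 12.5
= 268 + 44.80 + 12.50
= 325.3 mOsm/kg ≈ 325.3 mOsm/kg
Osmolar gap = measured − calculated = 322 − 325.3 = -3.3 mOsm/kg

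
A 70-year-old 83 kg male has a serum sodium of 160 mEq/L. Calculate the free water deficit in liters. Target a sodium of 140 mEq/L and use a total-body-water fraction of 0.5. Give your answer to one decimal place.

TBW = 0.5 · 83 = 41.5 L
Free water deficit = TBW · (Na/140 − 1)
= 41.5 · (160/140 − 1)
= 41.5 · 0.1429
= 5.93 L

5.9 L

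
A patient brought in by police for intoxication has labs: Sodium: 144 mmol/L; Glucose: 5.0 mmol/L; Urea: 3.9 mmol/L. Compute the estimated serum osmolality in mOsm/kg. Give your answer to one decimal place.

296.9 mOsm/kg

Calculated osmolality = 2·Na + glucose + urea
= 2·144 + 5 + 3.9
= 288 + 5 + 3.90
= 296.9 mOsm/kg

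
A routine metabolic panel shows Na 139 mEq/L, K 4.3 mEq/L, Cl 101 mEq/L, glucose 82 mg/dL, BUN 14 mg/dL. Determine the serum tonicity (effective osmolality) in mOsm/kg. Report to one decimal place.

282.6 mOsm/kg

Effective osmolality excludes urea (freely permeant across cell membranes):
2·Na + glucose/18
= 2·139 + 82/18
= 278 + 4.56
= 282.56 mOsm/kg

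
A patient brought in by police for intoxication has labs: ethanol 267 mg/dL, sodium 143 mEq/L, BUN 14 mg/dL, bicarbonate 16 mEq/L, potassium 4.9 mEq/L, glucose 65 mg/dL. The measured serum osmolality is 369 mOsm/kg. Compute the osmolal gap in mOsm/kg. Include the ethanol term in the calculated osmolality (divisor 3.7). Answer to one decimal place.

Calculated osmolality = 2·Na + glucose/18 + BUN/2.8 + ethanol/3.7
= 2·143 + 65/18 + 14/2.8 + 267/3.7
= 286 + 3.61 + 5 + 72.16
= 366.77 mOsm/kg ≈ 366.8 mOsm/kg
Osmolar gap = measured − calculated = 369 − 366.8 = 2.2 mOsm/kg

2.2 mOsm/kg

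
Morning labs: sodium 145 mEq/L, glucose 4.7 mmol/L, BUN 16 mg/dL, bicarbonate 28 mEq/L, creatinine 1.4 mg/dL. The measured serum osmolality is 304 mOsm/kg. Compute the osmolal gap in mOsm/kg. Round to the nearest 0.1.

3.6 mOsm/kg

Calculated osmolality = 2·Na + glucose + BUN/2.8
= 2·145 + 4.7 + 16/2.8
= 290 + 4.70 + 5.71
= 300.41 mOsm/kg ≈ 300.4 mOsm/kg
Osmolar gap = measured − calculated = 304 − 300.4 = 3.6 mOsm/kg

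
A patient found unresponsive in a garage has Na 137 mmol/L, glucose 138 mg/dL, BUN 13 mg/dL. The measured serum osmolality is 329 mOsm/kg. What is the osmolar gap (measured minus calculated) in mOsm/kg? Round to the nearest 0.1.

Calculated osmolality = 2·Na + glucose/18 + BUN/2.8
= 2·137 + 138/18 + 13/2.8
= 274 + 7.67 + 4.64
= 286.31 mOsm/kg ≈ 286.3 mOsm/kg
Osmolar gap = measured − calculated = 329 − 286.3 = 42.7 mOsm/kg

42.7 mOsm/kg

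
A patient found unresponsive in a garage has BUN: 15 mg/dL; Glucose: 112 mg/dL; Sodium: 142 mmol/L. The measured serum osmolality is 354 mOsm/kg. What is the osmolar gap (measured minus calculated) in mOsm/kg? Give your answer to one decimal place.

Calculated osmolality = 2·Na + glucose/18 + BUN/2.8
= 2·142 + 112/18 + 15/2.8
= 284 + 6.22 + 5.36
= 295.58 mOsm/kg ≈ 295.6 mOsm/kg
Osmolar gap = measured − calculated = 354 − 295.6 = 58.4 mOsm/kg

58.4 mOsm/kg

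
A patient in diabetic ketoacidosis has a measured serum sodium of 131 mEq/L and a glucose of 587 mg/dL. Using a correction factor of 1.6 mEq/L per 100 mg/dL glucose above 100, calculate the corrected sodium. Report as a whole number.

139 mEq/L

Corrected Na = measured Na + 1.6 · (glucose − 100)/100
= 131 + 1.6 · (587 − 100)/100
= 131 + 7.8
= 138.8 mEq/L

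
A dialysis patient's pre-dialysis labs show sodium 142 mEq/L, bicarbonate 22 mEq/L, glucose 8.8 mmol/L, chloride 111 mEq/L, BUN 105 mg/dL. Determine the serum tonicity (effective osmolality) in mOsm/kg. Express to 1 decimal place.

Effective osmolality excludes urea (freely permeant across cell membranes):
2·Na + glucose
= 2·142 + 8.8
= 284 + 8.8
= 292.8 mOsm/kg

292.8 mOsm/kg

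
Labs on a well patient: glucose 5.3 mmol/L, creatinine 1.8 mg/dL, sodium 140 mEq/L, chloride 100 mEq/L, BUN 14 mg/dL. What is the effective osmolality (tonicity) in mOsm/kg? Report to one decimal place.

Effective osmolality excludes urea (freely permeant across cell membranes):
2·Na + glucose
= 2·140 + 5.3
= 280 + 5.3
= 285.3 mOsm/kg

285.3 mOsm/kg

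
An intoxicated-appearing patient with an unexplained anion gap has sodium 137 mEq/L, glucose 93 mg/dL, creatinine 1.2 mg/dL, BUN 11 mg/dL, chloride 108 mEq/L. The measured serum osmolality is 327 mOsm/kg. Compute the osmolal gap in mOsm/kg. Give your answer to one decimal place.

Calculated osmolality = 2·Na + glucose/18 + BUN/2.8
= 2·137 + 93/18 + 11/2.8
= 274 + 5.17 + 3.93
= 283.1 mOsm/kg ≈ 283.1 mOsm/kg
Osmolar gap = measured − calculated = 327 − 283.1 = 43.9 mOsm/kg

43.9 mOsm/kg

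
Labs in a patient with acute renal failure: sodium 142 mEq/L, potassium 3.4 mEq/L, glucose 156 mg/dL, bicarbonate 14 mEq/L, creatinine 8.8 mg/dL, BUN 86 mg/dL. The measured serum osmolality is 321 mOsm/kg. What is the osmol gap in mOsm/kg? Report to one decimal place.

-2.4 mOsm/kg

Calculated osmolality = 2·Na + glucose/18 + BUN/2.8
= 2·142 + 156/18 + 86/2.8
= 284 + 8.67 + 30.71
= 323.38 mOsm/kg ≈ 323.4 mOsm/kg
Osmolar gap = measured − calculated = 321 − 323.4 = -2.4 mOsm/kg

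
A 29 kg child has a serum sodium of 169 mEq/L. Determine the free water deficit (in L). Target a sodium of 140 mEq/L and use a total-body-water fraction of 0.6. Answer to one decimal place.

3.6 L

TBW = 0.6 · 29 = 17.4 L
Free water deficit = TBW · (Na/140 − 1)
= 17.4 · (169/140 − 1)
= 17.4 · 0.2071
= 3.6 L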